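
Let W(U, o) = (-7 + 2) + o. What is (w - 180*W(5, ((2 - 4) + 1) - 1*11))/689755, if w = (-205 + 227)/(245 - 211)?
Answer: 52031/11725835 ≈ 0.0044373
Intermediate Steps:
w = 11/17 (w = 22/34 = 22*(1/34) = 11/17 ≈ 0.64706)
W(U, o) = -5 + o
(w - 180*W(5, ((2 - 4) + 1) - 1*11))/689755 = (11/17 - 180*(-5 + (((2 - 4) + 1) - 1*11)))/689755 = (11/17 - 180*(-5 + ((-2 + 1) - 11)))*(1/689755) = (11/17 - 180*(-5 + (-1 - 11)))*(1/689755) = (11/17 - 180*(-5 - 12))*(1/689755) = (11/17 - 180*(-17))*(1/689755) = (11/17 + 3060)*(1/689755) = (52031/17)*(1/689755) = 52031/11725835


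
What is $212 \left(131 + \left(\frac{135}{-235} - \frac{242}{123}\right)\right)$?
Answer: $\frac{157434592}{5781} \approx 27233.0$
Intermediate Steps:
$212 \left(131 + \left(\frac{135}{-235} - \frac{242}{123}\right)\right) = 212 \left(131 + \left(135 \left(- \frac{1}{235}\right) - \frac{242}{123}\right)\right) = 212 \left(131 - \frac{14695}{5781}\right) = 212 \cdot \frac{742616}{5781} = \frac{157434592}{5781}$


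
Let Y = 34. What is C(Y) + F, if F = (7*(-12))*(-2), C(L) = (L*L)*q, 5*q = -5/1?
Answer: -988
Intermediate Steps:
q = -1 (q = (-5/1)/5 = (-5*1)/5 = (⅕)*(-5) = -1)
C(L) = -L² (C(L) = (L*L)*(-1) = L²*(-1) = -L²)
F = 168 (F = -84*(-2) = 168)
C(Y) + F = -1*34² + 168 = -1*1156 + 168 = -1156 + 168 = -988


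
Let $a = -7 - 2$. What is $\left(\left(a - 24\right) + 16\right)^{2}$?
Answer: $289$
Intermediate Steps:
$a = -9$
$\left(\left(a - 24\right) + 16\right)^{2} = \left(\left(-9 - 24\right) + 16\right)^{2} = \left(-33 + 16\right)^{2} = \left(-17\right)^{2} = 289$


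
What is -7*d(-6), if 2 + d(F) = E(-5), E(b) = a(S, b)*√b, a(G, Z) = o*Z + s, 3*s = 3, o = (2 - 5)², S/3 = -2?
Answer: 14 + 308*I*√5 ≈ 14.0 + 688.71*I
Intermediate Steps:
S = -6 (S = 3*(-2) = -6)
o = 9 (o = (-3)² = 9)
s = 1 (s = (⅓)*3 = 1)
a(G, Z) = 1 + 9*Z (a(G, Z) = 9*Z + 1 = 1 + 9*Z)
E(b) = √b*(1 + 9*b) (E(b) = (1 + 9*b)*√b = √b*(1 + 9*b))
d(F) = -2 - 44*I*√5 (d(F) = -2 + √(-5)*(1 + 9*(-5)) = -2 + (I*√5)*(1 - 45) = -2 + (I*√5)*(-44) = -2 - 44*I*√5)
-7*d(-6) = -7*(-2 - 44*I*√5) = 14 + 308*I*√5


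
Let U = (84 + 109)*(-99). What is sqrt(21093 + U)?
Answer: sqrt(1986) ≈ 44.565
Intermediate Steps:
U = -19107 (U = 193*(-99) = -19107)
sqrt(21093 + U) = sqrt(21093 - 19107) = sqrt(1986)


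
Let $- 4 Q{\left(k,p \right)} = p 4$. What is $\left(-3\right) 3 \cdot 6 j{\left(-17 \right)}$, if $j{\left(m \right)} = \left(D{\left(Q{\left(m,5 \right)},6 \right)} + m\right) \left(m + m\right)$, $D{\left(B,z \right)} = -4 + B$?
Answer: $-47736$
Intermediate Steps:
$Q{\left(k,p \right)} = - p$ ($Q{\left(k,p \right)} = - \frac{p 4}{4} = - \frac{4 p}{4} = - p$)
$j{\left(m \right)} = 2 m \left(-9 + m\right)$ ($j{\left(m \right)} = \left(\left(-4 - 5\right) + m\right) \left(m + m\right) = \left(\left(-4 - 5\right) + m\right) 2 m = \left(-9 + m\right) 2 m = 2 m \left(-9 + m\right)$)
$\left(-3\right) 3 \cdot 6 j{\left(-17 \right)} = \left(-3\right) 3 \cdot 6 \cdot 2 \left(-17\right) \left(-9 - 17\right) = \left(-9\right) 6 \cdot 2 \left(-17\right) \left(-26\right) = \left(-54\right) 884 = -47736$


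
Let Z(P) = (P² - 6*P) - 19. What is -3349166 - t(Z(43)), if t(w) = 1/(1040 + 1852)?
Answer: -9685788073/2892 ≈ -3.3492e+6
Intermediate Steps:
Z(P) = -19 + P² - 6*P
t(w) = 1/2892
-3349166 - t(Z(43)) = -3349166 - 1*1/2892 = -3349166 - 1/2892 = -9685788073/2892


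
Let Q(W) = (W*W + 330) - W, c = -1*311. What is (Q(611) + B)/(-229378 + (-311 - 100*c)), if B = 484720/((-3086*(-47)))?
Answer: -27053476200/14401872869 ≈ -1.8785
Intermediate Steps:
c = -311
Q(W) = 330 + W**2 - W (Q(W) = (W**2 + 330) - W = (330 + W**2) - W = 330 + W**2 - W)
B = 242360/72521 (B = 484720/145042 = 484720*(1/145042) = 242360/72521 ≈ 3.3419)
(Q(611) + B)/(-229378 + (-311 - 100*c)) = ((330 + 611**2 - 1*611) + 242360/72521)/(-229378 + (-311 - 100*(-311))) = ((330 + 373321 - 611) + 242360/72521)/(-229378 + (-311 + 31100)) = (373040 + 242360/72521)/(-229378 + 30789) = (27053476200/72521)/(-198589) = (27053476200/72521)*(-1/198589) = -27053476200/14401872869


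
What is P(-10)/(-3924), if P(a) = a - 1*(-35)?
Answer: -25/3924 ≈ -0.0063711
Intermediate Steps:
P(a) = 35 + a (P(a) = a + 35 = 35 + a)
P(-10)/(-3924) = (35 - 10)/(-3924) = 25*(-1/3924) = -25/3924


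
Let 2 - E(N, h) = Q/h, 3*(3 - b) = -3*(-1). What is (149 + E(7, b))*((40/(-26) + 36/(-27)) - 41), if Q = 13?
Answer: -494479/78 ≈ -6339.5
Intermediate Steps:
b = 2 (b = 3 - (-1)*(-1) = 3 - ⅓*3 = 3 - 1 = 2)
E(N, h) = 2 - 13/h
(149 + E(7, b))*((40/(-26) + 36/(-27)) - 41) = (149 + (2 - 13/2))*((40/(-26) + 36/(-27)) - 41) = (149 + (2 - 13*½))*((40*(-1/26) + 36*(-1/27)) - 41) = (149 + (2 - 13/2))*((-20/13 - 4/3) - 41) = (149 - 9/2)*(-112/39 - 41) = (289/2)*(-1711/39) = -494479/78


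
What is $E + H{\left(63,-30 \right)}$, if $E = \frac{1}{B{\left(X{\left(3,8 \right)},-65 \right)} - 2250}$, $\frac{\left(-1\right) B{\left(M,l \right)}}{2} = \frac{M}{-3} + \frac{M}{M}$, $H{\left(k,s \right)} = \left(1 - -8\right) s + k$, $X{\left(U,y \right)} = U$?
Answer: $- \frac{465751}{2250} \approx -207.0$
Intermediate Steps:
$H{\left(k,s \right)} = k + 9 s$ ($H{\left(k,s \right)} = \left(1 + 8\right) s + k = 9 s + k = k + 9 s$)
$B{\left(M,l \right)} = -2 + \frac{2 M}{3}$ ($B{\left(M,l \right)} = - 2 \left(\frac{M}{-3} + \frac{M}{M}\right) = - 2 \left(M \left(- \frac{1}{3}\right) + 1\right) = - 2 \left(- \frac{M}{3} + 1\right) = - 2 \left(1 - \frac{M}{3}\right) = -2 + \frac{2 M}{3}$)
$E = - \frac{1}{2250}$ ($E = \frac{1}{\left(-2 + \frac{2}{3} \cdot 3\right) - 2250} = \frac{1}{\left(-2 + 2\right) - 2250} = \frac{1}{0 - 2250} = \frac{1}{-2250} = - \frac{1}{2250} \approx -0.00044444$)
$E + H{\left(63,-30 \right)} = - \frac{1}{2250} + \left(63 + 9 \left(-30\right)\right) = - \frac{1}{2250} + \left(63 - 270\right) = - \frac{1}{2250} - 207 = - \frac{465751}{2250}$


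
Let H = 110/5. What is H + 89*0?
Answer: 22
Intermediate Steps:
H = 22 (H = 110*(⅕) = 22)
H + 89*0 = 22 + 89*0 = 22 + 0 = 22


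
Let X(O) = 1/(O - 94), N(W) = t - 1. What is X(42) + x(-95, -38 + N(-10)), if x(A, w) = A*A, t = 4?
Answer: 469299/52 ≈ 9025.0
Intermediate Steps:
N(W) = 3 (N(W) = 4 - 1 = 3)
X(O) = 1/(-94 + O)
x(A, w) = A²
X(42) + x(-95, -38 + N(-10)) = 1/(-94 + 42) + (-95)² = 1/(-52) + 9025 = -1/52 + 9025 = 469299/52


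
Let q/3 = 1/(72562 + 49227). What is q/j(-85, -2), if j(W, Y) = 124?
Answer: 3/15101836 ≈ 1.9865e-7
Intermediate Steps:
q = 3/121789 (q = 3/(72562 + 49227) = 3/121789 ≈ 2.4633e-5)
q/j(-85, -2) = (3/121789)/124 = (3/121789)*(1/124) = 3/15101836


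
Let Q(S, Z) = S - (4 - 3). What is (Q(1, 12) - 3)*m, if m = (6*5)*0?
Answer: 0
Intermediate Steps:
m = 0 (m = 30*0 = 0)
Q(S, Z) = -1 + S (Q(S, Z) = S - 1*1 = S - 1 = -1 + S)
(Q(1, 12) - 3)*m = ((-1 + 1) - 3)*0 = (0 - 3)*0 = -3*0 = 0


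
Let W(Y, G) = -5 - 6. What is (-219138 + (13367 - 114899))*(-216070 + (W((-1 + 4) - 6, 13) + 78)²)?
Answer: 67847679270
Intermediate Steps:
W(Y, G) = -11
(-219138 + (13367 - 114899))*(-216070 + (W((-1 + 4) - 6, 13) + 78)²) = (-219138 + (13367 - 114899))*(-216070 + (-11 + 78)²) = (-219138 - 101532)*(-216070 + 67²) = -320670*(-216070 + 4489) = -320670*(-211581) = 67847679270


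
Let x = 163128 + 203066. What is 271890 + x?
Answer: 638084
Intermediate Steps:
x = 366194
271890 + x = 271890 + 366194 = 638084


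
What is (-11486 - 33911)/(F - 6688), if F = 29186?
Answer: -45397/22498 ≈ -2.0178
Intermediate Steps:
(-11486 - 33911)/(F - 6688) = (-11486 - 33911)/(29186 - 6688) = -45397/22498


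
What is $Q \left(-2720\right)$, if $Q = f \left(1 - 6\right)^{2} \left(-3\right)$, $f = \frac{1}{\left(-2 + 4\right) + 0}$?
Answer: $102000$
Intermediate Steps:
$f = \frac{1}{2}$ ($f = \frac{1}{2 + 0} = \frac{1}{2} \approx 0.5$)
$Q = - \frac{75}{2}$ ($Q = \frac{\left(1 - 6\right)^{2}}{2} \left(-3\right) = \frac{\left(-5\right)^{2}}{2} \left(-3\right) = \frac{1}{2} \cdot 25 \left(-3\right) = \frac{25}{2} \left(-3\right) = - \frac{75}{2} \approx -37.5$)
$Q \left(-2720\right) = \left(- \frac{75}{2}\right) \left(-2720\right) = 102000$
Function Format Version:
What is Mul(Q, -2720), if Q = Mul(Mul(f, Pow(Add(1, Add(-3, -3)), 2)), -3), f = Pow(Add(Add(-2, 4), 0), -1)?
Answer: 102000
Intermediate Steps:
f = Rational(1, 2) (f = Pow(Add(2, 0), -1) = Pow(2, -1) = Rational(1, 2) ≈ 0.50000)
Q = Rational(-75, 2) (Q = Mul(Mul(Rational(1, 2), Pow(Add(1, Add(-3, -3)), 2)), -3) = Mul(Mul(Rational(1, 2), Pow(Add(1, -6), 2)), -3) = Mul(Mul(Rational(1, 2), Pow(-5, 2)), -3) = Mul(Mul(Rational(1, 2), 25), -3) = Mul(Rational(25, 2), -3) = Rational(-75, 2) ≈ -37.500)
Mul(Q, -2720) = Mul(Rational(-75, 2), -2720) = 102000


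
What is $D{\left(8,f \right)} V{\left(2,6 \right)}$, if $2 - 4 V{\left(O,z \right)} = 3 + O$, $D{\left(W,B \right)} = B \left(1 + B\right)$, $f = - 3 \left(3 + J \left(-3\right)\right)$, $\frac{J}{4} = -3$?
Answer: $-10179$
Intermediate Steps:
$J = -12$ ($J = 4 \left(-3\right) = -12$)
$f = -117$ ($f = - 3 \left(3 - -36\right) = - 3 \left(3 + 36\right) = \left(-3\right) 39 = -117$)
$V{\left(O,z \right)} = - \frac{1}{4} - \frac{O}{4}$ ($V{\left(O,z \right)} = \frac{1}{2} - \frac{3 + O}{4} = \frac{1}{2} - \left(\frac{3}{4} + \frac{O}{4}\right) = - \frac{1}{4} - \frac{O}{4}$)
$D{\left(8,f \right)} V{\left(2,6 \right)} = - 117 \left(1 - 117\right) \left(- \frac{1}{4} - \frac{1}{2}\right) = \left(-117\right) \left(-116\right) \left(- \frac{1}{4} - \frac{1}{2}\right) = 13572 \left(- \frac{3}{4}\right) = -10179$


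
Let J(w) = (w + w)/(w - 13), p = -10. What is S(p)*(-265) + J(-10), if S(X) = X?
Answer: 60970/23 ≈ 2650.9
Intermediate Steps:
J(w) = 2*w/(-13 + w) (J(w) = (2*w)/(-13 + w) = 2*w/(-13 + w))
S(p)*(-265) + J(-10) = -10*(-265) + 2*(-10)/(-13 - 10) = 2650 + 2*(-10)/(-23) = 2650 + 2*(-10)*(-1/23) = 2650 + 20/23 = 60970/23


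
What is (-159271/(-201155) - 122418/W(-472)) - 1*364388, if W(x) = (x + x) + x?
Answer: -17294296727619/47472580 ≈ -3.6430e+5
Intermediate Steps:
W(x) = 3*x (W(x) = 2*x + x = 3*x)
(-159271/(-201155) - 122418/W(-472)) - 1*364388 = (-159271/(-201155) - 122418/(3*(-472))) - 1*364388 = (-159271*(-1/201155) - 122418/(-1416)) - 364388 = (159271/201155 - 122418*(-1/1416)) - 364388 = (159271/201155 + 20403/236) - 364388 = 4141753421/47472580 - 364388 = -17294296727619/47472580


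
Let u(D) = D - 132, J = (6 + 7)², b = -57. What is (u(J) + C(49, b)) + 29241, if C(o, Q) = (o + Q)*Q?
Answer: 29734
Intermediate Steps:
C(o, Q) = Q*(Q + o) (C(o, Q) = (Q + o)*Q = Q*(Q + o))
J = 169 (J = 13² = 169)
u(D) = -132 + D
(u(J) + C(49, b)) + 29241 = ((-132 + 169) - 57*(-57 + 49)) + 29241 = (37 - 57*(-8)) + 29241 = (37 + 456) + 29241 = 493 + 29241 = 29734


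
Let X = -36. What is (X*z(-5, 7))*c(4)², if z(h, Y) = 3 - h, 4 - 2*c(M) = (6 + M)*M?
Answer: -93312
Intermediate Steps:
c(M) = 2 - M*(6 + M)/2 (c(M) = 2 - (6 + M)*M/2 = 2 - M*(6 + M)/2)
(X*z(-5, 7))*c(4)² = (-36*(3 - 1*(-5)))*(2 - 3*4 - ½*4²)² = (-36*(3 + 5))*(2 - 12 - ½*16)² = (-36*8)*(2 - 12 - 8)² = -288*(-18)² = -288*324 = -93312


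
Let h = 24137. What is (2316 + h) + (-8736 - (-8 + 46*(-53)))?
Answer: 20163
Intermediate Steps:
(2316 + h) + (-8736 - (-8 + 46*(-53))) = (2316 + 24137) + (-8736 - (-8 + 46*(-53))) = 26453 + (-8736 - (-8 - 2438)) = 26453 + (-8736 - 1*(-2446)) = 26453 + (-8736 + 2446) = 26453 - 6290 = 20163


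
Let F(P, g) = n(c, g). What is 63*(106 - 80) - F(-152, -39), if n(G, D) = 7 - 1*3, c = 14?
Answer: 1634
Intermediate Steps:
n(G, D) = 4 (n(G, D) = 7 - 3 = 4)
F(P, g) = 4
63*(106 - 80) - F(-152, -39) = 63*(106 - 80) - 1*4 = 63*26 - 4 = 1638 - 4 = 1634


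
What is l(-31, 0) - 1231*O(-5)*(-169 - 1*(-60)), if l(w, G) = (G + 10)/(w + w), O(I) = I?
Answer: -20797750/31 ≈ -6.7090e+5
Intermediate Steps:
l(w, G) = (10 + G)/(2*w) (l(w, G) = (10 + G)/((2*w)) = (10 + G)*(1/(2*w)) = (10 + G)/(2*w))
l(-31, 0) - 1231*O(-5)*(-169 - 1*(-60)) = (½)*(10 + 0)/(-31) - (-6155)*(-169 - 1*(-60)) = (½)*(-1/31)*10 - (-6155)*(-169 + 60) = -5/31 - (-6155)*(-109) = -5/31 - 1231*545 = -5/31 - 670895 = -20797750/31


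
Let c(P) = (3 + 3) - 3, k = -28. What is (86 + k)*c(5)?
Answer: 174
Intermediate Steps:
c(P) = 3 (c(P) = 6 - 3 = 3)
(86 + k)*c(5) = (86 - 28)*3 = 58*3 = 174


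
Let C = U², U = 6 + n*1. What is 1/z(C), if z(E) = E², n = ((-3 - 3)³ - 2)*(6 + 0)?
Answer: 1/2873716601616 ≈ 3.4798e-13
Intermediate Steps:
n = -1308 (n = ((-6)³ - 2)*6 = (-216 - 2)*6 = -218*6 = -1308)
U = -1302 (U = 6 - 1308*1 = 6 - 1308 = -1302)
C = 1695204 (C = (-1302)² = 1695204)
1/z(C) = 1/(1695204²) = 1/2873716601616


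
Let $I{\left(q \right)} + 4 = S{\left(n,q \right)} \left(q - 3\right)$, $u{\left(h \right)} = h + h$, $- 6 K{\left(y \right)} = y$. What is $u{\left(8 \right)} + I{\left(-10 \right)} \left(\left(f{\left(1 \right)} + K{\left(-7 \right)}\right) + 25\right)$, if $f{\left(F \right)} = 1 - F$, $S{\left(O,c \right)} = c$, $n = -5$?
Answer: $3313$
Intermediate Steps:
$K{\left(y \right)} = - \frac{y}{6}$
$u{\left(h \right)} = 2 h$
$I{\left(q \right)} = -4 + q \left(-3 + q\right)$ ($I{\left(q \right)} = -4 + q \left(q - 3\right) = -4 + q \left(-3 + q\right)$)
$u{\left(8 \right)} + I{\left(-10 \right)} \left(\left(f{\left(1 \right)} + K{\left(-7 \right)}\right) + 25\right) = 2 \cdot 8 + \left(-4 + \left(-10\right)^{2} - -30\right) \left(\left(\left(1 - 1\right) - - \frac{7}{6}\right) + 25\right) = 16 + \left(-4 + 100 + 30\right) \left(\left(\left(1 - 1\right) + \frac{7}{6}\right) + 25\right) = 16 + 126 \left(\left(0 + \frac{7}{6}\right) + 25\right) = 16 + 126 \left(\frac{7}{6} + 25\right) = 16 + 126 \cdot \frac{157}{6} = 16 + 3297 = 3313$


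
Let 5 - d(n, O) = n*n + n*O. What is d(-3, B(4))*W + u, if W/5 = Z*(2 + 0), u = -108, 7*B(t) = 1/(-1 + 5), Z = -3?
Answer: 123/14 ≈ 8.7857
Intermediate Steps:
B(t) = 1/28 (B(t) = 1/(7*(-1 + 5)) = (1/7)/4 = (1/7)*(1/4) = 1/28)
W = -30 (W = 5*(-3*(2 + 0)) = 5*(-3*2) = 5*(-6) = -30)
d(n, O) = 5 - n**2 - O*n (d(n, O) = 5 - (n*n + n*O) = 5 - (n**2 + O*n) = 5 + (-n**2 - O*n) = 5 - n**2 - O*n)
d(-3, B(4))*W + u = (5 - 1*(-3)**2 - 1*1/28*(-3))*(-30) - 108 = (5 - 1*9 + 3/28)*(-30) - 108 = (5 - 9 + 3/28)*(-30) - 108 = -109/28*(-30) - 108 = 1635/14 - 108 = 123/14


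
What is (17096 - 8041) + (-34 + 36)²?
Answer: 9059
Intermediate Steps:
(17096 - 8041) + (-34 + 36)² = 9055 + 2² = 9055 + 4 = 9059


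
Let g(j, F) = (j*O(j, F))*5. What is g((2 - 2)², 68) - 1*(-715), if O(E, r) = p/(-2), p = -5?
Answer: 715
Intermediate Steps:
O(E, r) = 5/2 (O(E, r) = -5/(-2) = -5*(-½) = 5/2)
g(j, F) = 25*j/2 (g(j, F) = (j*(5/2))*5 = (5*j/2)*5 = 25*j/2)
g((2 - 2)², 68) - 1*(-715) = 25*(2 - 2)²/2 - 1*(-715) = (25/2)*0² + 715 = (25/2)*0 + 715 = 0 + 715 = 715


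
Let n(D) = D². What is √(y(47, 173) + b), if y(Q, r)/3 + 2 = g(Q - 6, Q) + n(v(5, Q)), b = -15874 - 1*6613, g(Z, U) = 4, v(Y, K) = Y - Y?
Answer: I*√22481 ≈ 149.94*I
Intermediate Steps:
v(Y, K) = 0
b = -22487 (b = -15874 - 6613 = -22487)
y(Q, r) = 6 (y(Q, r) = -6 + 3*(4 + 0²) = -6 + 3*(4 + 0) = -6 + 3*4 = -6 + 12 = 6)
√(y(47, 173) + b) = √(6 - 22487) = √(-22481) = I*√22481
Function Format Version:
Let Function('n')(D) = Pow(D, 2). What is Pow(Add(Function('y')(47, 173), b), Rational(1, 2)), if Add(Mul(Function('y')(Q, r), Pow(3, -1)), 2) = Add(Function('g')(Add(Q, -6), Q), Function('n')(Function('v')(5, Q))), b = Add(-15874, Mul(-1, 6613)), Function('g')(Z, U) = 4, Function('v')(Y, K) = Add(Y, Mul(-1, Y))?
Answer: Mul(I, Pow(22481, Rational(1, 2))) ≈ Mul(149.94, I)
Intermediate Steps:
Function('v')(Y, K) = 0
b = -22487 (b = Add(-15874, -6613) = -22487)
Function('y')(Q, r) = 6 (Function('y')(Q, r) = Add(-6, Mul(3, Add(4, Pow(0, 2)))) = Add(-6, Mul(3, Add(4, 0))) = Add(-6, Mul(3, 4)) = Add(-6, 12) = 6)
Pow(Add(Function('y')(47, 173), b), Rational(1, 2)) = Pow(Add(6, -22487), Rational(1, 2)) = Pow(-22481, Rational(1, 2)) = Mul(I, Pow(22481, Rational(1, 2)))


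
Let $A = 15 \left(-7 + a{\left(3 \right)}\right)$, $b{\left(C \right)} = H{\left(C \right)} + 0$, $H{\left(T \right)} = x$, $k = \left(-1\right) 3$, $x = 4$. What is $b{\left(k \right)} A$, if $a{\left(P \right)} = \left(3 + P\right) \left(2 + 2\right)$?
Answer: $1020$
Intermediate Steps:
$k = -3$
$H{\left(T \right)} = 4$
$b{\left(C \right)} = 4$ ($b{\left(C \right)} = 4 + 0 = 4$)
$a{\left(P \right)} = 12 + 4 P$ ($a{\left(P \right)} = \left(3 + P\right) 4 = 12 + 4 P$)
$A = 255$ ($A = 15 \left(-7 + \left(12 + 4 \cdot 3\right)\right) = 15 \left(-7 + \left(12 + 12\right)\right) = 15 \left(-7 + 24\right) = 15 \cdot 17 = 255$)
$b{\left(k \right)} A = 4 \cdot 255 = 1020$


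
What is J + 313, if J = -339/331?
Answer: 103264/331 ≈ 311.98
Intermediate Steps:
J = -339/331 (J = -339*1/331 = -339/331 ≈ -1.0242)
J + 313 = -339/331 + 313 = 103264/331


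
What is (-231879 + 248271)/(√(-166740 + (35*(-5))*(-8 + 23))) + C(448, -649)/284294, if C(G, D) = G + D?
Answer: -201/284294 - 5464*I*√169365/56455 ≈ -0.00070701 - 39.831*I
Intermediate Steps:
C(G, D) = D + G
(-231879 + 248271)/(√(-166740 + (35*(-5))*(-8 + 23))) + C(448, -649)/284294 = (-231879 + 248271)/(√(-166740 + (35*(-5))*(-8 + 23))) + (-649 + 448)/284294 = 16392/(√(-166740 - 175*15)) - 201*1/284294 = 16392/(√(-166740 - 2625)) - 201/284294 = 16392/(√(-169365)) - 201/284294 = 16392/((I*√169365)) - 201/284294 = 16392*(-I*√169365/169365) - 201/284294 = -5464*I*√169365/56455 - 201/284294 = -201/284294 - 5464*I*√169365/56455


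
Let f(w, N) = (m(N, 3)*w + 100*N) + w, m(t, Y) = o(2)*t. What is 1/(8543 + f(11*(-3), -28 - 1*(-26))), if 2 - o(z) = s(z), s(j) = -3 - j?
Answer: 1/8772 ≈ 0.00011400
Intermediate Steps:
o(z) = 5 + z (o(z) = 2 - (-3 - z) = 2 + (3 + z) = 5 + z)
m(t, Y) = 7*t (m(t, Y) = (5 + 2)*t = 7*t)
f(w, N) = w + 100*N + 7*N*w (f(w, N) = ((7*N)*w + 100*N) + w = (7*N*w + 100*N) + w = (100*N + 7*N*w) + w = w + 100*N + 7*N*w)
1/(8543 + f(11*(-3), -28 - 1*(-26))) = 1/(8543 + (11*(-3) + 100*(-28 - 1*(-26)) + 7*(-28 - 1*(-26))*(11*(-3)))) = 1/(8543 + (-33 + 100*(-28 + 26) + 7*(-28 + 26)*(-33))) = 1/(8543 + (-33 + 100*(-2) + 7*(-2)*(-33))) = 1/(8543 + (-33 - 200 + 462)) = 1/(8543 + 229) = 1/8772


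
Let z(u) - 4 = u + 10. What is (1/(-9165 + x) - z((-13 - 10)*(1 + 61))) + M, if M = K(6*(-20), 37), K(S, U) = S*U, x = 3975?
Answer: -15715321/5190 ≈ -3028.0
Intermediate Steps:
z(u) = 14 + u (z(u) = 4 + (u + 10) = 4 + (10 + u) = 14 + u)
M = -4440 (M = (6*(-20))*37 = -120*37 = -4440)
(1/(-9165 + x) - z((-13 - 10)*(1 + 61))) + M = (1/(-9165 + 3975) - (14 + (-13 - 10)*(1 + 61))) - 4440 = (1/(-5190) - (14 - 23*62)) - 4440 = (-1/5190 - (14 - 1426)) - 4440 = (-1/5190 - 1*(-1412)) - 4440 = (-1/5190 + 1412) - 4440 = 7328279/5190 - 4440 = -15715321/5190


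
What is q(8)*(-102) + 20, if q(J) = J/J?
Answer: -82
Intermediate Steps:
q(J) = 1
q(8)*(-102) + 20 = 1*(-102) + 20 = -102 + 20 = -82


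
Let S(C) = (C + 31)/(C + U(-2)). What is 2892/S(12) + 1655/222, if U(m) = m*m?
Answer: 10343549/9546 ≈ 1083.5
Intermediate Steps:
U(m) = m²
S(C) = (31 + C)/(4 + C) (S(C) = (C + 31)/(C + (-2)²) = (31 + C)/(C + 4) = (31 + C)/(4 + C))
2892/S(12) + 1655/222 = 2892/(((31 + 12)/(4 + 12))) + 1655/222 = 2892/((43/16)) + 1655*(1/222) = 2892/(((1/16)*43)) + 1655/222 = 2892/(43/16) + 1655/222 = 2892*(16/43) + 1655/222 = 46272/43 + 1655/222 = 10343549/9546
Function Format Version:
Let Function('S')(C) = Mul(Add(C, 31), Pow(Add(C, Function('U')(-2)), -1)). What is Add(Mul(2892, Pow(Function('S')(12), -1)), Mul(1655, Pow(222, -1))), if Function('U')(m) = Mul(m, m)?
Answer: Rational(10343549, 9546) ≈ 1083.5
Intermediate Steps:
Function('U')(m) = Pow(m, 2)
Function('S')(C) = Mul(Pow(Add(4, C), -1), Add(31, C)) (Function('S')(C) = Mul(Add(C, 31), Pow(Add(C, Pow(-2, 2)), -1)) = Mul(Add(31, C), Pow(Add(C, 4), -1)) = Mul(Add(31, C), Pow(Add(4, C), -1)) = Mul(Pow(Add(4, C), -1), Add(31, C)))
Add(Mul(2892, Pow(Function('S')(12), -1)), Mul(1655, Pow(222, -1))) = Add(Mul(2892, Pow(Mul(Pow(Add(4, 12), -1), Add(31, 12)), -1)), Mul(1655, Pow(222, -1))) = Add(Mul(2892, Pow(Mul(Pow(16, -1), 43), -1)), Mul(1655, Rational(1, 222))) = Add(Mul(2892, Pow(Mul(Rational(1, 16), 43), -1)), Rational(1655, 222)) = Add(Mul(2892, Pow(Rational(43, 16), -1)), Rational(1655, 222)) = Add(Mul(2892, Rational(16, 43)), Rational(1655, 222)) = Add(Rational(46272, 43), Rational(1655, 222)) = Rational(10343549, 9546)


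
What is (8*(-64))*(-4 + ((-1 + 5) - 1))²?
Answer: -512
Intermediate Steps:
(8*(-64))*(-4 + ((-1 + 5) - 1))² = -512*(-4 + (4 - 1))² = -512*(-4 + 3)² = -512*(-1)² = -512*1 = -512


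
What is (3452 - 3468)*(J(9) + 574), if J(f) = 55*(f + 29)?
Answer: -42624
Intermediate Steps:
J(f) = 1595 + 55*f (J(f) = 55*(29 + f) = 1595 + 55*f)
(3452 - 3468)*(J(9) + 574) = (3452 - 3468)*((1595 + 55*9) + 574) = -16*((1595 + 495) + 574) = -16*(2090 + 574) = -16*2664 = -42624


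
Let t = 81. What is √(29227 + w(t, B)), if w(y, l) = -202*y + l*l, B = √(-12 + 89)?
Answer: 3*√1438 ≈ 113.76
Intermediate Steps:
B = √77 ≈ 8.7750
w(y, l) = l² - 202*y (w(y, l) = -202*y + l² = l² - 202*y)
√(29227 + w(t, B)) = √(29227 + ((√77)² - 202*81)) = √(29227 + (77 - 16362)) = √(29227 - 16285) = √12942 = 3*√1438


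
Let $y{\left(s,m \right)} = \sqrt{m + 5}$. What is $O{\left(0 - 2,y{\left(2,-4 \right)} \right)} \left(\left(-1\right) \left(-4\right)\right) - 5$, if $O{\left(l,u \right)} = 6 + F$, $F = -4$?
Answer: $3$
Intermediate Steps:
$y{\left(s,m \right)} = \sqrt{5 + m}$
$O{\left(l,u \right)} = 2$ ($O{\left(l,u \right)} = 6 - 4 = 2$)
$O{\left(0 - 2,y{\left(2,-4 \right)} \right)} \left(\left(-1\right) \left(-4\right)\right) - 5 = 2 \left(\left(-1\right) \left(-4\right)\right) - 5 = 2 \cdot 4 - 5 = 8 - 5 = 3$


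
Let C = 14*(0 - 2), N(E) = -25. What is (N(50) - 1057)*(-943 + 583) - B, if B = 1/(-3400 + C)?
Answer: 1335274561/3428 ≈ 3.8952e+5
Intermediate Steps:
C = -28 (C = 14*(-2) = -28)
B = -1/3428 (B = 1/(-3400 - 28) = 1/(-3428) = -1/3428 ≈ -0.00029172)
(N(50) - 1057)*(-943 + 583) - B = (-25 - 1057)*(-943 + 583) - 1*(-1/3428) = -1082*(-360) + 1/3428 = 389520 + 1/3428 = 1335274561/3428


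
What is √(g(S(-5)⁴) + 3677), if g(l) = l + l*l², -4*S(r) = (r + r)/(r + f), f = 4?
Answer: √259361617/64 ≈ 251.64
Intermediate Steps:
S(r) = -r/(2*(4 + r)) (S(r) = -(r + r)/(4*(r + 4)) = -2*r/(4*(4 + r)) = -r/(2*(4 + r)))
g(l) = l + l³
√(g(S(-5)⁴) + 3677) = √(((-1*(-5)/(8 + 2*(-5)))⁴ + ((-1*(-5)/(8 + 2*(-5)))⁴)³) + 3677) = √(((-1*(-5)/(8 - 10))⁴ + ((-1*(-5)/(8 - 10))⁴)³) + 3677) = √(((-1*(-5)/(-2))⁴ + ((-1*(-5)/(-2))⁴)³) + 3677) = √(((-1*(-5)*(-½))⁴ + ((-1*(-5)*(-½))⁴)³) + 3677) = √(((-5/2)⁴ + ((-5/2)⁴)³) + 3677) = √((625/16 + (625/16)³) + 3677) = √((625/16 + 244140625/4096) + 3677) = √(244300625/4096 + 3677) = √(259361617/4096) = √259361617/64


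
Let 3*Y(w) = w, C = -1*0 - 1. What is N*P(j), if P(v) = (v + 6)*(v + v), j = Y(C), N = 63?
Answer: -238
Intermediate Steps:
C = -1 (C = 0 - 1 = -1)
Y(w) = w/3
j = -1/3 (j = (1/3)*(-1) = -1/3 ≈ -0.33333)
P(v) = 2*v*(6 + v) (P(v) = (6 + v)*(2*v) = 2*v*(6 + v))
N*P(j) = 63*(2*(-1/3)*(6 - 1/3)) = 63*(2*(-1/3)*(17/3)) = 63*(-34/9) = -238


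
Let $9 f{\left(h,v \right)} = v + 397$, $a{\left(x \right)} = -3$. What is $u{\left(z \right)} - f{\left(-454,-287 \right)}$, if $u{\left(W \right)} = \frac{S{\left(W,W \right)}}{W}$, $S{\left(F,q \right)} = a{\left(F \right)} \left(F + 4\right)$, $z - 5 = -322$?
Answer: $- \frac{43321}{2853} \approx -15.184$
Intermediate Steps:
$z = -317$ ($z = 5 - 322 = -317$)
$S{\left(F,q \right)} = -12 - 3 F$ ($S{\left(F,q \right)} = - 3 \left(F + 4\right) = - 3 \left(4 + F\right) = -12 - 3 F$)
$f{\left(h,v \right)} = \frac{397}{9} + \frac{v}{9}$ ($f{\left(h,v \right)} = \frac{v + 397}{9} = \frac{397 + v}{9} = \frac{397}{9} + \frac{v}{9}$)
$u{\left(W \right)} = \frac{-12 - 3 W}{W}$
$u{\left(z \right)} - f{\left(-454,-287 \right)} = \left(-3 - \frac{12}{-317}\right) - \left(\frac{397}{9} + \frac{1}{9} \left(-287\right)\right) = \left(-3 - - \frac{12}{317}\right) - \left(\frac{397}{9} - \frac{287}{9}\right) = \left(-3 + \frac{12}{317}\right) - \frac{110}{9} = - \frac{939}{317} - \frac{110}{9} = - \frac{43321}{2853}$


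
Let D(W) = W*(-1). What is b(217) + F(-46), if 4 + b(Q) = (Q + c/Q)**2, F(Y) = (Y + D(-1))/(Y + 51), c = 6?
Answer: 2217326868/47089 ≈ 47088.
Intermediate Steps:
D(W) = -W
F(Y) = (1 + Y)/(51 + Y) (F(Y) = (Y - 1*(-1))/(Y + 51) = (Y + 1)/(51 + Y) = (1 + Y)/(51 + Y))
b(Q) = -4 + (Q + 6/Q)**2
b(217) + F(-46) = (8 + 217**2 + 36/217**2) + (1 - 46)/(51 - 46) = (8 + 47089 + 36*(1/47089)) - 45/5 = (8 + 47089 + 36/47089) + (1/5)*(-45) = 2217750669/47089 - 9 = 2217326868/47089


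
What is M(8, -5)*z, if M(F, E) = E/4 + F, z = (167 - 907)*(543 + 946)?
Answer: -7437555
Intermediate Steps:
z = -1101860 (z = -740*1489 = -1101860)
M(F, E) = F + E/4 (M(F, E) = E*(¼) + F = E/4 + F = F + E/4)
M(8, -5)*z = (8 + (¼)*(-5))*(-1101860) = (8 - 5/4)*(-1101860) = (27/4)*(-1101860) = -7437555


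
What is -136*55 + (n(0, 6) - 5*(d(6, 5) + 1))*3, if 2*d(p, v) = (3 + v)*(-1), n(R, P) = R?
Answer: -7435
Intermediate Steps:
d(p, v) = -3/2 - v/2 (d(p, v) = ((3 + v)*(-1))/2 = (-3 - v)/2 = -3/2 - v/2)
-136*55 + (n(0, 6) - 5*(d(6, 5) + 1))*3 = -136*55 + (0 - 5*((-3/2 - ½*5) + 1))*3 = -7480 + (0 - 5*((-3/2 - 5/2) + 1))*3 = -7480 + (0 - 5*(-4 + 1))*3 = -7480 + (0 - 5*(-3))*3 = -7480 + (0 + 15)*3 = -7480 + 15*3 = -7480 + 45 = -7435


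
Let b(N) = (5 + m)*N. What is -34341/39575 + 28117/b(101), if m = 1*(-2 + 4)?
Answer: 1088451188/27979525 ≈ 38.902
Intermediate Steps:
m = 2 (m = 1*2 = 2)
b(N) = 7*N (b(N) = (5 + 2)*N = 7*N)
-34341/39575 + 28117/b(101) = -34341/39575 + 28117/((7*101)) = -34341*1/39575 + 28117/707 = -34341/39575 + 28117*(1/707) = -34341/39575 + 28117/707 = 1088451188/27979525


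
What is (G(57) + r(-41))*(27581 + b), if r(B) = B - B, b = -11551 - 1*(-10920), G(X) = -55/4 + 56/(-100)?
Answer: -771309/2 ≈ -3.8565e+5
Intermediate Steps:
G(X) = -1431/100 (G(X) = -55*1/4 + 56*(-1/100) = -55/4 - 14/25 = -1431/100)
b = -631 (b = -11551 + 10920 = -631)
r(B) = 0
(G(57) + r(-41))*(27581 + b) = (-1431/100 + 0)*(27581 - 631) = -1431/100*26950 = -771309/2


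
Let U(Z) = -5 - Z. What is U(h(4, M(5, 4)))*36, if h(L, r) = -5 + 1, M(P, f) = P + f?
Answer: -36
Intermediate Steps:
h(L, r) = -4
U(h(4, M(5, 4)))*36 = (-5 - 1*(-4))*36 = (-5 + 4)*36 = -1*36 = -36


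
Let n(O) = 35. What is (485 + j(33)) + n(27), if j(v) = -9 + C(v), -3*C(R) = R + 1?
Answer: 1499/3 ≈ 499.67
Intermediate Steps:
C(R) = -⅓ - R/3 (C(R) = -(R + 1)/3 = -(1 + R)/3 = -⅓ - R/3)
j(v) = -28/3 - v/3 (j(v) = -9 + (-⅓ - v/3) = -28/3 - v/3)
(485 + j(33)) + n(27) = (485 + (-28/3 - ⅓*33)) + 35 = (485 + (-28/3 - 11)) + 35 = (485 - 61/3) + 35 = 1394/3 + 35 = 1499/3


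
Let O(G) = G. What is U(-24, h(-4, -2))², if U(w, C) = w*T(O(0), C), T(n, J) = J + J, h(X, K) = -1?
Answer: 2304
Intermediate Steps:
T(n, J) = 2*J
U(w, C) = 2*C*w (U(w, C) = w*(2*C) = 2*C*w)
U(-24, h(-4, -2))² = (2*(-1)*(-24))² = 48² = 2304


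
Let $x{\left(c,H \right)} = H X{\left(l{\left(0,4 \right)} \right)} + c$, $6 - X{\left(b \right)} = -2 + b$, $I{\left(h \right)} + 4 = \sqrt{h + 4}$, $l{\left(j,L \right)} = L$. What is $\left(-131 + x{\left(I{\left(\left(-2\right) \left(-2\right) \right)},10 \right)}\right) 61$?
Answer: $-5795 + 122 \sqrt{2} \approx -5622.5$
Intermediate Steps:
$I{\left(h \right)} = -4 + \sqrt{4 + h}$ ($I{\left(h \right)} = -4 + \sqrt{h + 4} = -4 + \sqrt{4 + h}$)
$X{\left(b \right)} = 8 - b$ ($X{\left(b \right)} = 6 - \left(-2 + b\right) = 8 - b$)
$x{\left(c,H \right)} = c + 4 H$ ($x{\left(c,H \right)} = H \left(8 - 4\right) + c = H 4 + c = 4 H + c = c + 4 H$)
$\left(-131 + x{\left(I{\left(\left(-2\right) \left(-2\right) \right)},10 \right)}\right) 61 = \left(-131 + \left(\left(-4 + \sqrt{4 - -4}\right) + 4 \cdot 10\right)\right) 61 = \left(-131 + \left(\left(-4 + \sqrt{4 + 4}\right) + 40\right)\right) 61 = \left(-131 + \left(\left(-4 + \sqrt{8}\right) + 40\right)\right) 61 = \left(-131 + \left(\left(-4 + 2 \sqrt{2}\right) + 40\right)\right) 61 = \left(-131 + \left(36 + 2 \sqrt{2}\right)\right) 61 = \left(-95 + 2 \sqrt{2}\right) 61 = -5795 + 122 \sqrt{2}$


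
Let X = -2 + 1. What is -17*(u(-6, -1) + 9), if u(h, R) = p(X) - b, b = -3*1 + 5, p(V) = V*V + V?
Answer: -119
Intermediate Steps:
X = -1
p(V) = V + V**2 (p(V) = V**2 + V = V + V**2)
b = 2 (b = -3 + 5 = 2)
u(h, R) = -2 (u(h, R) = -(1 - 1) - 1*2 = -1*0 - 2 = 0 - 2 = -2)
-17*(u(-6, -1) + 9) = -17*(-2 + 9) = -17*7 = -119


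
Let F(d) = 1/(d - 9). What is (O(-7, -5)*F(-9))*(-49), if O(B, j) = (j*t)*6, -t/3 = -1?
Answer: -245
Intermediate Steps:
t = 3 (t = -3*(-1) = 3)
O(B, j) = 18*j (O(B, j) = (j*3)*6 = (3*j)*6 = 18*j)
F(d) = 1/(-9 + d)
(O(-7, -5)*F(-9))*(-49) = ((18*(-5))/(-9 - 9))*(-49) = -90/(-18)*(-49) = -90*(-1/18)*(-49) = 5*(-49) = -245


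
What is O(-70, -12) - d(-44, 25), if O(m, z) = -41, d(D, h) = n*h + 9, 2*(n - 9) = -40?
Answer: 225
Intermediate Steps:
n = -11 (n = 9 + (½)*(-40) = 9 - 20 = -11)
d(D, h) = 9 - 11*h (d(D, h) = -11*h + 9 = 9 - 11*h)
O(-70, -12) - d(-44, 25) = -41 - (9 - 11*25) = -41 - (9 - 275) = -41 - 1*(-266) = -41 + 266 = 225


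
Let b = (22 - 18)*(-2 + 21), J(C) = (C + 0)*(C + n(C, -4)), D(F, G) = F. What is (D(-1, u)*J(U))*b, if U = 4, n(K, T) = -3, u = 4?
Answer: -304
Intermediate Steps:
J(C) = C*(-3 + C) (J(C) = (C + 0)*(C - 3) = C*(-3 + C))
b = 76 (b = 4*19 = 76)
(D(-1, u)*J(U))*b = -4*(-3 + 4)*76 = -4*76 = -304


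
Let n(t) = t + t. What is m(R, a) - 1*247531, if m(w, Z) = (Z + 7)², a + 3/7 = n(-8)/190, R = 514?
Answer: -109445785879/442225 ≈ -2.4749e+5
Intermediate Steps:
n(t) = 2*t
a = -341/665 (a = -3/7 + (2*(-8))/190 = -3/7 - 16*1/190 = -3/7 - 8/95 = -341/665 ≈ -0.51278)
m(w, Z) = (7 + Z)²
m(R, a) - 1*247531 = (7 - 341/665)² - 1*247531 = (4314/665)² - 247531 = 18610596/442225 - 247531 = -109445785879/442225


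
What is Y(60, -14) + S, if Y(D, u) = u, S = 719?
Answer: 705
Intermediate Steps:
Y(60, -14) + S = -14 + 719 = 705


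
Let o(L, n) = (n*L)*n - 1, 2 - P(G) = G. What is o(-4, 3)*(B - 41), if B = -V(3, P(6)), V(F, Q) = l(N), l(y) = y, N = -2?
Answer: 1443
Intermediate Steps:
P(G) = 2 - G
V(F, Q) = -2
o(L, n) = -1 + L*n² (o(L, n) = (L*n)*n - 1 = L*n² - 1 = -1 + L*n²)
B = 2 (B = -1*(-2) = 2)
o(-4, 3)*(B - 41) = (-1 - 4*3²)*(2 - 41) = (-1 - 4*9)*(-39) = (-1 - 36)*(-39) = -37*(-39) = 1443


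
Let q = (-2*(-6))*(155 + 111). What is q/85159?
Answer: 3192/85159 ≈ 0.037483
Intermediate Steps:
q = 3192 (q = 12*266 = 3192)
q/85159 = 3192/85159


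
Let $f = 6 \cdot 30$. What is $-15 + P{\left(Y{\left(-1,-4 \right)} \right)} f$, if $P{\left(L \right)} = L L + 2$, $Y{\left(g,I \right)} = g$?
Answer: $525$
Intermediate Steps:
$P{\left(L \right)} = 2 + L^{2}$ ($P{\left(L \right)} = L^{2} + 2 = 2 + L^{2}$)
$f = 180$
$-15 + P{\left(Y{\left(-1,-4 \right)} \right)} f = -15 + \left(2 + \left(-1\right)^{2}\right) 180 = -15 + \left(2 + 1\right) 180 = -15 + 3 \cdot 180 = -15 + 540 = 525$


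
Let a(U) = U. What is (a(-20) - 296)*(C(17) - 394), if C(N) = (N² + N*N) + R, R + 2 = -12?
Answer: -53720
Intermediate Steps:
R = -14 (R = -2 - 12 = -14)
C(N) = -14 + 2*N² (C(N) = (N² + N*N) - 14 = (N² + N²) - 14 = 2*N² - 14 = -14 + 2*N²)
(a(-20) - 296)*(C(17) - 394) = (-20 - 296)*((-14 + 2*17²) - 394) = -316*((-14 + 2*289) - 394) = -316*((-14 + 578) - 394) = -316*(564 - 394) = -316*170 = -53720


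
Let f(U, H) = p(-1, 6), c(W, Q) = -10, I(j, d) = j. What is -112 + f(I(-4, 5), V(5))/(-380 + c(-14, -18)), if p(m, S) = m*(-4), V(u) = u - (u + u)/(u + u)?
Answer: -21842/195 ≈ -112.01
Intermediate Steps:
V(u) = -1 + u (V(u) = u - 2*u/(2*u) = u - 2*u*1/(2*u) = u - 1*1 = u - 1 = -1 + u)
p(m, S) = -4*m
f(U, H) = 4 (f(U, H) = -4*(-1) = 4)
-112 + f(I(-4, 5), V(5))/(-380 + c(-14, -18)) = -112 + 4/(-380 - 10) = -112 + 4/(-390) = -112 - 1/390*4 = -112 - 2/195 = -21842/195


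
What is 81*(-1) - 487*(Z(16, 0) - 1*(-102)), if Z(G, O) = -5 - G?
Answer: -39528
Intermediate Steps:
81*(-1) - 487*(Z(16, 0) - 1*(-102)) = 81*(-1) - 487*((-5 - 1*16) - 1*(-102)) = -81 - 487*((-5 - 16) + 102) = -81 - 487*(-21 + 102) = -81 - 487*81 = -81 - 39447 = -39528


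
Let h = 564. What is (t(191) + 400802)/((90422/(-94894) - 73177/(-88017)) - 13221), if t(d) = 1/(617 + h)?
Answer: -1976765251520096637/65206893847048307 ≈ -30.315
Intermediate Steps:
t(d) = 1/1181 (t(d) = 1/(617 + 564) = 1/1181)
(t(191) + 400802)/((90422/(-94894) - 73177/(-88017)) - 13221) = (1/1181 + 400802)/((90422/(-94894) - 73177/(-88017)) - 13221) = 473347163/(1181*((90422*(-1/94894) - 73177*(-1/88017)) - 13221)) = 473347163/(1181*((-45211/47447 + 73177/88017) - 13221)) = 473347163/(1181*(-507307468/4176142599 - 13221)) = 473347163/(1181*(-55213288608847/4176142599)) = (473347163/1181)*(-4176142599/55213288608847) = -1976765251520096637/65206893847048307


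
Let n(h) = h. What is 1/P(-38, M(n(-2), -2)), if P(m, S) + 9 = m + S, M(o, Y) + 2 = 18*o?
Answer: -1/85 ≈ -0.011765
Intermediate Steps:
M(o, Y) = -2 + 18*o
P(m, S) = -9 + S + m (P(m, S) = -9 + (m + S) = -9 + (S + m) = -9 + S + m)
1/P(-38, M(n(-2), -2)) = 1/(-9 + (-2 + 18*(-2)) - 38) = 1/(-9 + (-2 - 36) - 38) = 1/(-9 - 38 - 38) = 1/(-85) = -1/85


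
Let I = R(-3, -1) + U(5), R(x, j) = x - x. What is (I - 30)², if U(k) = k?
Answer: 625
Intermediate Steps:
R(x, j) = 0
I = 5 (I = 0 + 5 = 5)
(I - 30)² = (5 - 30)² = (-25)² = 625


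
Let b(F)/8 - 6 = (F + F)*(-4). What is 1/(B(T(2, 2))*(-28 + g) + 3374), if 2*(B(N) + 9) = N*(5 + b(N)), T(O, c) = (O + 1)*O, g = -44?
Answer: 1/75518 ≈ 1.3242e-5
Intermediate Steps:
b(F) = 48 - 64*F (b(F) = 48 + 8*((F + F)*(-4)) = 48 + 8*((2*F)*(-4)) = 48 + 8*(-8*F) = 48 - 64*F)
T(O, c) = O*(1 + O) (T(O, c) = (1 + O)*O = O*(1 + O))
B(N) = -9 + N*(53 - 64*N)/2 (B(N) = -9 + (N*(5 + (48 - 64*N)))/2 = -9 + (N*(53 - 64*N))/2 = -9 + N*(53 - 64*N)/2)
1/(B(T(2, 2))*(-28 + g) + 3374) = 1/((-9 - 32*4*(1 + 2)² + 53*(2*(1 + 2))/2)*(-28 - 44) + 3374) = 1/((-9 - 32*(2*3)² + 53*(2*3)/2)*(-72) + 3374) = 1/((-9 - 32*6² + (53/2)*6)*(-72) + 3374) = 1/((-9 - 32*36 + 159)*(-72) + 3374) = 1/((-9 - 1152 + 159)*(-72) + 3374) = 1/(-1002*(-72) + 3374) = 1/(72144 + 3374) = 1/75518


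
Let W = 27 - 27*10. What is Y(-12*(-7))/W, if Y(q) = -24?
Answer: 8/81 ≈ 0.098765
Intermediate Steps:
W = -243 (W = 27 - 270 = -243)
Y(-12*(-7))/W = -24/(-243) = -24*(-1/243) = 8/81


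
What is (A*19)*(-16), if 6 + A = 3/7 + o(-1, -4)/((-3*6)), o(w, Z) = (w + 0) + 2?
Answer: 107768/63 ≈ 1710.6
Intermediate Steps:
o(w, Z) = 2 + w (o(w, Z) = w + 2 = 2 + w)
A = -709/126 (A = -6 + (3/7 + (2 - 1)/((-3*6))) = -6 + (3*(⅐) + 1/(-18)) = -6 + (3/7 + 1*(-1/18)) = -6 + (3/7 - 1/18) = -6 + 47/126 = -709/126 ≈ -5.6270)
(A*19)*(-16) = -709/126*19*(-16) = -13471/126*(-16) = 107768/63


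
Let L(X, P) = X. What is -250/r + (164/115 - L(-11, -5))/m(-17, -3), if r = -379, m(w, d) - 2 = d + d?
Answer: -426591/174340 ≈ -2.4469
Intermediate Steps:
m(w, d) = 2 + 2*d (m(w, d) = 2 + (d + d) = 2 + 2*d)
-250/r + (164/115 - L(-11, -5))/m(-17, -3) = -250/(-379) + (164/115 - 1*(-11))/(2 + 2*(-3)) = -250*(-1/379) + (164*(1/115) + 11)/(2 - 6) = 250/379 + (164/115 + 11)/(-4) = 250/379 + (1429/115)*(-¼) = 250/379 - 1429/460 = -426591/174340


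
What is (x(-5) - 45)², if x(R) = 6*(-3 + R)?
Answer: 8649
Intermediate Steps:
x(R) = -18 + 6*R
(x(-5) - 45)² = ((-18 + 6*(-5)) - 45)² = ((-18 - 30) - 45)² = (-48 - 45)² = (-93)² = 8649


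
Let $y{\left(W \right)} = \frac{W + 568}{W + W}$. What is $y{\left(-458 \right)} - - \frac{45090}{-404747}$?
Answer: $- \frac{42912305}{185374126} \approx -0.23149$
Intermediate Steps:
$y{\left(W \right)} = \frac{568 + W}{2 W}$
$y{\left(-458 \right)} - - \frac{45090}{-404747} = \frac{568 - 458}{2 \left(-458\right)} - - \frac{45090}{-404747} = \frac{1}{2} \left(- \frac{1}{458}\right) 110 - \left(-45090\right) \left(- \frac{1}{404747}\right) = - \frac{55}{458} - \frac{45090}{404747} = - \frac{42912305}{185374126}$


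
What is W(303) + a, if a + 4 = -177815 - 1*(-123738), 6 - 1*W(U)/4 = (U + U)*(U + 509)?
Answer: -2022345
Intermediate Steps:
W(U) = 24 - 8*U*(509 + U) (W(U) = 24 - 4*(U + U)*(U + 509) = 24 - 4*2*U*(509 + U) = 24 - 8*U*(509 + U))
a = -54081 (a = -4 + (-177815 - 1*(-123738)) = -4 + (-177815 + 123738) = -4 - 54077 = -54081)
W(303) + a = (24 - 4072*303 - 8*303**2) - 54081 = (24 - 1233816 - 8*91809) - 54081 = (24 - 1233816 - 734472) - 54081 = -1968264 - 54081 = -2022345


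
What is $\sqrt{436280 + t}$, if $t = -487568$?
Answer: $2 i \sqrt{12822} \approx 226.47 i$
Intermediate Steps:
$\sqrt{436280 + t} = \sqrt{436280 - 487568} = \sqrt{-51288} = 2 i \sqrt{12822}$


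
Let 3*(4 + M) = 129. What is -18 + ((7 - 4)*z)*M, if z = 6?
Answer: 684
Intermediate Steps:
M = 39 (M = -4 + (⅓)*129 = -4 + 43 = 39)
-18 + ((7 - 4)*z)*M = -18 + ((7 - 4)*6)*39 = -18 + (3*6)*39 = -18 + 18*39 = -18 + 702 = 684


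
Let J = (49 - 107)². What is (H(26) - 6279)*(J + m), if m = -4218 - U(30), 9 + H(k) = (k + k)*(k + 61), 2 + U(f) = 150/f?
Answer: 1511748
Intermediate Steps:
U(f) = -2 + 150/f
H(k) = -9 + 2*k*(61 + k) (H(k) = -9 + (k + k)*(k + 61) = -9 + (2*k)*(61 + k) = -9 + 2*k*(61 + k))
J = 3364 (J = (-58)² = 3364)
m = -4221 (m = -4218 - (-2 + 150/30) = -4218 - (-2 + 150*(1/30)) = -4218 - (-2 + 5) = -4218 - 1*3 = -4218 - 3 = -4221)
(H(26) - 6279)*(J + m) = ((-9 + 2*26² + 122*26) - 6279)*(3364 - 4221) = ((-9 + 2*676 + 3172) - 6279)*(-857) = ((-9 + 1352 + 3172) - 6279)*(-857) = (4515 - 6279)*(-857) = -1764*(-857) = 1511748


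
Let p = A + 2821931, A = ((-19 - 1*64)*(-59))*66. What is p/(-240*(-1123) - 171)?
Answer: 3145133/269349 ≈ 11.677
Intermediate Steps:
A = 323202 (A = ((-19 - 64)*(-59))*66 = -83*(-59)*66 = 4897*66 = 323202)
p = 3145133 (p = 323202 + 2821931 = 3145133)
p/(-240*(-1123) - 171) = 3145133/(-240*(-1123) - 171) = 3145133/(269520 - 171) = 3145133/269349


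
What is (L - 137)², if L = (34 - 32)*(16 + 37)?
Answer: 961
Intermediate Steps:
L = 106 (L = 2*53 = 106)
(L - 137)² = (106 - 137)² = (-31)² = 961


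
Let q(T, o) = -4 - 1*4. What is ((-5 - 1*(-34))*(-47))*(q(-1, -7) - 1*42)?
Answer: 68150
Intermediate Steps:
q(T, o) = -8 (q(T, o) = -4 - 4 = -8)
((-5 - 1*(-34))*(-47))*(q(-1, -7) - 1*42) = ((-5 - 1*(-34))*(-47))*(-8 - 1*42) = ((-5 + 34)*(-47))*(-8 - 42) = (29*(-47))*(-50) = -1363*(-50) = 68150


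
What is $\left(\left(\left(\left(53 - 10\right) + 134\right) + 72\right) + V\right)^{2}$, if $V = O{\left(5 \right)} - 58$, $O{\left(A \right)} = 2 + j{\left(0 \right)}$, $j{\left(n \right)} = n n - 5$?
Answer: $35344$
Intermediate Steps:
$j{\left(n \right)} = -5 + n^{2}$ ($j{\left(n \right)} = n^{2} - 5 = -5 + n^{2}$)
$O{\left(A \right)} = -3$ ($O{\left(A \right)} = 2 - \left(5 - 0^{2}\right) = 2 + \left(-5 + 0\right) = 2 - 5 = -3$)
$V = -61$ ($V = -3 - 58 = -61$)
$\left(\left(\left(\left(53 - 10\right) + 134\right) + 72\right) + V\right)^{2} = \left(\left(\left(\left(53 - 10\right) + 134\right) + 72\right) - 61\right)^{2} = \left(\left(\left(43 + 134\right) + 72\right) - 61\right)^{2} = \left(\left(177 + 72\right) - 61\right)^{2} = \left(249 - 61\right)^{2} = 188^{2} = 35344$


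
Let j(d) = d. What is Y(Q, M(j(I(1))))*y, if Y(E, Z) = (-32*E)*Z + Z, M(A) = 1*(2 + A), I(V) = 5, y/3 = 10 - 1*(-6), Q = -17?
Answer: 183120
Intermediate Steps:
y = 48 (y = 3*(10 - 1*(-6)) = 3*(10 + 6) = 3*16 = 48)
M(A) = 2 + A
Y(E, Z) = Z - 32*E*Z (Y(E, Z) = -32*E*Z + Z = Z - 32*E*Z)
Y(Q, M(j(I(1))))*y = ((2 + 5)*(1 - 32*(-17)))*48 = (7*(1 + 544))*48 = (7*545)*48 = 3815*48 = 183120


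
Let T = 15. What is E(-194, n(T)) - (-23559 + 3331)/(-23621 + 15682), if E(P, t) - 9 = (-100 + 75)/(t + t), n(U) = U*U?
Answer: 914075/142902 ≈ 6.3965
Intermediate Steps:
n(U) = U²
E(P, t) = 9 - 25/(2*t) (E(P, t) = 9 + (-100 + 75)/(t + t) = 9 - 25*1/(2*t) = 9 - 25/(2*t))
E(-194, n(T)) - (-23559 + 3331)/(-23621 + 15682) = (9 - 25/(2*(15²))) - (-23559 + 3331)/(-23621 + 15682) = (9 - 25/2/225) - (-20228)/(-7939) = (9 - 25/2*1/225) - (-20228)*(-1)/7939 = (9 - 1/18) - 1*20228/7939 = 161/18 - 20228/7939 = 914075/142902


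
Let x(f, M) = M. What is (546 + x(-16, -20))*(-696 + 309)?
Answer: -203562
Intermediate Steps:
(546 + x(-16, -20))*(-696 + 309) = (546 - 20)*(-696 + 309) = 526*(-387) = -203562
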